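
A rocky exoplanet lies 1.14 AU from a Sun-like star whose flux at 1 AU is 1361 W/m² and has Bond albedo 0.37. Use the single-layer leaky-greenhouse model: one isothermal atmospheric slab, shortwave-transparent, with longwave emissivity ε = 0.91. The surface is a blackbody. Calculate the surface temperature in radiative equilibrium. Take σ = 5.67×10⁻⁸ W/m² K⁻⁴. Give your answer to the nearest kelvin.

Flux at the orbit: S = 1361/(1.14)² = 1047 W/m².
The planet radiates to space at T_e = [S(1−α)/(4σ)]^(1/4) = 232.2 K.
For a single slab of emissivity ε, T_s⁴ = 2T_e⁴/(2−ε); thus T_s = 232.2·(1.835)^(1/4) = 270.3 K.

270 kelvin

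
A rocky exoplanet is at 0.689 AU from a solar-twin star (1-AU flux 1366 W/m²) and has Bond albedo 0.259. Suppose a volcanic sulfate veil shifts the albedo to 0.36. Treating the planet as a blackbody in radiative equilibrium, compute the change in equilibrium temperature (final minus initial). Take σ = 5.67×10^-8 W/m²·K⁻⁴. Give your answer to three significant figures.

Flux at the orbit: S = 1366/(0.689)² = 2877 W/m².
With α = 0.259, T₁ = 311.4 K.
After:  T₂ = [2877·0.64/(4σ)]^(1/4) = 300.2 K.
ΔT = T₂ − T₁ = -11.20 K.

-11.2 kelvin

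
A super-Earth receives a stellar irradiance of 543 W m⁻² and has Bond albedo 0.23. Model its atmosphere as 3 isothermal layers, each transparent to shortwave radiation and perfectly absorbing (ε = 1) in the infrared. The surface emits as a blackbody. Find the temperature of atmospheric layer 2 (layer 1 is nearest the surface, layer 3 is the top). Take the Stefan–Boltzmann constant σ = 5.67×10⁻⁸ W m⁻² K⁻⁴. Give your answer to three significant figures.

246 K

The effective emission temperature is T_e = [S(1−α)/(4σ)]^¼ = 207.2 K.
The net upward flux σT_e⁴ is constant between every pair of levels, so T_k⁴ = (N+1−k)T_e⁴.
T_2 = (2)^(1/4)·207.2 = 246.4 K.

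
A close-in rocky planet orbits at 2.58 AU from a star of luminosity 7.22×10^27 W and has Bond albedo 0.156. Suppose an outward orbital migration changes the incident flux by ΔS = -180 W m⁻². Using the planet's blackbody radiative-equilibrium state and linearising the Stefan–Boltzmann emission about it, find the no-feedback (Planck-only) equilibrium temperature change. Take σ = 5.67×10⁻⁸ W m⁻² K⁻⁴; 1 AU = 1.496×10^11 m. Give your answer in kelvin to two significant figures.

-4.0 K

Orbital distance: d = 2.58 AU = 3.860×10^11 m.
Flux at the orbit: S = L/(4πd²) = 7.22×10^27/(4π·(3.86×10^11)²) = 3857 W m⁻².
The baseline emission temperature is T_e = 346.1 K.
Only a fraction (1−α) is absorbed and it's spread over 4πR², so ΔF = (1−α)ΔS/4 = -37.98 W m⁻².
Linearising σT⁴ gives d(σT⁴)/dT = 4σT_e³ = 9.405 W m⁻² per K.
Hence the no-feedback warming is ΔF/(4σT_e³) = -4.04 K.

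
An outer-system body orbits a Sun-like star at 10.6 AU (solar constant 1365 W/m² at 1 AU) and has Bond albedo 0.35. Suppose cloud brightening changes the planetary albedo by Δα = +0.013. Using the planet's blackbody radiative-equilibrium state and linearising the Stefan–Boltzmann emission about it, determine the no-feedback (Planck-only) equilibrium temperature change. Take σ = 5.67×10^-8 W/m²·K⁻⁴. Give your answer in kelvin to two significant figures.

Irradiance scales as 1/d², so S = 1365 W/m² × (1/10.6)² = 12.15 W/m².
Unperturbed T_e = [12.15·(1−0.35)/(4σ)]^¼ = 76.82 K.
TOA radiative forcing: ΔF = −S·Δα/4 = −12.15·(+0.013)/4 = -0.03948 W/m².
Linearising σT⁴ gives d(σT⁴)/dT = 4σT_e³ = 0.1028 W/m² per K.
ΔT₀ = ΔF/λ_P = -0.03948/0.1028 = -0.384 K.

-0.38 K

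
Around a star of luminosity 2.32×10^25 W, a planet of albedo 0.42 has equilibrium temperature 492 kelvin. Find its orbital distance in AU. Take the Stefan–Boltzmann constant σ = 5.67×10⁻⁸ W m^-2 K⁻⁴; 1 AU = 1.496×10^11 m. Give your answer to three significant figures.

Required flux: S = 4σT⁴/(1−α) = 22910 W m^-2.
From L = 4πd²S, d = √(2.32×10^25/(4π·22910)) = 8.976×10^9 m = 0.06000 AU.

0.0600 AU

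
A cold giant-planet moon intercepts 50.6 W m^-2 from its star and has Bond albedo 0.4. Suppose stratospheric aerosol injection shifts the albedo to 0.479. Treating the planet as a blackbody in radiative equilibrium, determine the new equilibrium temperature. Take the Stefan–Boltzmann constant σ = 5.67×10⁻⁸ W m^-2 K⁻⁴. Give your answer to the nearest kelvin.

104 K

T₂ = [S(1−α₂)/(4σ)]^(1/4) = [50.60·0.521/(4σ)]^(1/4) = 103.8 K.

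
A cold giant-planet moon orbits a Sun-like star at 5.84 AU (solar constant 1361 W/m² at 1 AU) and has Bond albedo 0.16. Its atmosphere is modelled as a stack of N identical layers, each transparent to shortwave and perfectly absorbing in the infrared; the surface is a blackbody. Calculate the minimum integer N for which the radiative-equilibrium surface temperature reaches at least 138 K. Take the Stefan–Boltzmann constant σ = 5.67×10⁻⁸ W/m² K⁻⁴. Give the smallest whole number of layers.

Irradiance scales as 1/d², so S = 1361 W/m² × (1/5.84)² = 39.91 W/m².
The effective emission temperature is T_e = [S(1−α)/(4σ)]^¼ = 110.3 K.
Since T_s⁴ = (N+1)T_e⁴, we need N ≥ (T_s/T_e)⁴ − 1 = 1.454.
So N ≥ 1.454; the smallest integer is N = 2.

2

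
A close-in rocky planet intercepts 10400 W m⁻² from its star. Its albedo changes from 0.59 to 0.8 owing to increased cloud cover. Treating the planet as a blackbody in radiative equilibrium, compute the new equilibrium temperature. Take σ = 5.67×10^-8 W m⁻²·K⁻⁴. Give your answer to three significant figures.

New equilibrium: T₂ = [(1−0.8)·10400/(4σ)]^(1/4) = 309.5 K.

309 K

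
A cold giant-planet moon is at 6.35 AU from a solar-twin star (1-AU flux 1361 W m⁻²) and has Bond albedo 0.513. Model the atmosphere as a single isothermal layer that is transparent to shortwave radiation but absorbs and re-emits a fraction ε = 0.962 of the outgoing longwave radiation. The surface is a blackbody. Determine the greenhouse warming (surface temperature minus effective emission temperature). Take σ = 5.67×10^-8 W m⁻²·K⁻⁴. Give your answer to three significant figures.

16.4 kelvin

Irradiance scales as 1/d², so S = 1361 W m⁻² × (1/6.35)² = 33.75 W m⁻².
At the top of the atmosphere, σT_e⁴ = S(1−α)/4 = 4.109 W m⁻², giving T_e = 92.27 K.
Surface balance with a leaky layer gives σT_s⁴ = σT_e⁴·2/(2−ε), so T_s = T_e·[2/(2−0.962)]^(1/4) = 108.7 K.
The atmosphere warms the surface by 16.44 K.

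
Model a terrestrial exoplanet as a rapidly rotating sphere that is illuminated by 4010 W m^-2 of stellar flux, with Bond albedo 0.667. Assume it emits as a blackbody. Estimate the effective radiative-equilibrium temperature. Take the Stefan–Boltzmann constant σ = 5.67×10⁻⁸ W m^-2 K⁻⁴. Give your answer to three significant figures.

277 K

Absorbed flux (global mean): S(1−α)/4 = 4010·0.333/4 = 333.8 W m^-2.
Balancing against σT⁴: T = (333.8/5.67×10⁻⁸)^(1/4) = 277.0 K.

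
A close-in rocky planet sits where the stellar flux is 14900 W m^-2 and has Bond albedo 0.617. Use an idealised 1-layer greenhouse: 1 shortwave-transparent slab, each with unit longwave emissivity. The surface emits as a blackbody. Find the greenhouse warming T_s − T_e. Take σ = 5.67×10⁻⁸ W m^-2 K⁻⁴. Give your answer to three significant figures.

Top-of-atmosphere balance: σT_e⁴ = S(1−α)/4 = 1427 W m^-2 → T_e = 398.3 K.
T_s = (N+1)^(1/4)·T_e = 473.6 K.
So the greenhouse effect raises the surface by 473.6 − 398.3 = 75.36 K.

75.4 kelvin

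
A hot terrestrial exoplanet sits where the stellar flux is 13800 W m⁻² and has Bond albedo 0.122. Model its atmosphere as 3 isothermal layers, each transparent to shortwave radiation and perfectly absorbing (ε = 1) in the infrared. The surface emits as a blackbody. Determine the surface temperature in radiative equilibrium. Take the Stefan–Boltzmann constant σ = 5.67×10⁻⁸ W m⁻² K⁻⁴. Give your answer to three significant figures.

OLR = S(1−α)/4 = 3029 W m⁻²; the top layer radiates at T_e = 480.8 K.
Layer-by-layer balance gives σT_s⁴ = (N+1)σT_e⁴, so T_s = 4^¼·480.8 = 679.9 K.

680 K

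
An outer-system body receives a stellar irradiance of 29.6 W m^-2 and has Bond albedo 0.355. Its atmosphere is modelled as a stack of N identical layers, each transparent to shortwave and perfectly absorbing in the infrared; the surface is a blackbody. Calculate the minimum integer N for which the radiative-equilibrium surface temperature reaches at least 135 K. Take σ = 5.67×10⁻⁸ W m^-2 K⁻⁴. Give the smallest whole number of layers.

Top-of-atmosphere balance: σT_e⁴ = S(1−α)/4 = 4.773 W m^-2 → T_e = 95.79 K.
T_s = (N+1)^(1/4)·T_e ≥ 135 K requires N+1 ≥ (T_s/T_e)⁴ = (135/95.79)⁴ = 3.946.
Rounding up, N = 3.

3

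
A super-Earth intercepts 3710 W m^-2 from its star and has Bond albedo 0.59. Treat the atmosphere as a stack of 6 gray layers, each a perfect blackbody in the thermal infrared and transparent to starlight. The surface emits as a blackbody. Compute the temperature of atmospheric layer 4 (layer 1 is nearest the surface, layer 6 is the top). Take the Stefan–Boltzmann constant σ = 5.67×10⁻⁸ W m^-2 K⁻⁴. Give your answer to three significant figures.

Top-of-atmosphere balance: σT_e⁴ = S(1−α)/4 = 380.3 W m^-2 → T_e = 286.2 K.
In the N-layer model, layer k (counted from the surface) has T_k = (N+1−k)^(1/4)·T_e.
With k = 4: T_4 = (6+1−4)^¼·286.2 K = 376.6 K.

377 K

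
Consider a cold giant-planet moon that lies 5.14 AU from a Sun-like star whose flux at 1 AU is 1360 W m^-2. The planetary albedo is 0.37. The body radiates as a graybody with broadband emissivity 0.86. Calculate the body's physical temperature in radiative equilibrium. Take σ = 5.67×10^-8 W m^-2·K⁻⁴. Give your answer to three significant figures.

By the inverse-square law, S = 1360/5.14² = 51.48 W m^-2.
Absorbed flux (global mean): S(1−α)/4 = 51.48·0.63/4 = 8.108 W m^-2.
Radiative balance εσT⁴ = 8.108 gives T = [8.108/(0.86·σ)]^(1/4) = 113.6 K.

114 K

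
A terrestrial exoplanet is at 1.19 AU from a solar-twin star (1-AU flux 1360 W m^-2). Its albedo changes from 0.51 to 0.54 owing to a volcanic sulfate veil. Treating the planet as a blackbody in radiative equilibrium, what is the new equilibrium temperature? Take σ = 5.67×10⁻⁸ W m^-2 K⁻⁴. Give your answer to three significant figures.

Flux at the orbit: S = 1360/(1.19)² = 960.4 W m^-2.
With the new albedo, S(1−α₂)/4 = 110.4 W m^-2, so T₂ = 210.1 K.

210 K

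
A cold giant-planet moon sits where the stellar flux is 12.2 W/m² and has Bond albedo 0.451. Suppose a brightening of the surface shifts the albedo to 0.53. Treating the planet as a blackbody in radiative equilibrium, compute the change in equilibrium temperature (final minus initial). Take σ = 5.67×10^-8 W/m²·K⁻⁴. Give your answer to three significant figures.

-2.81 K

With α = 0.451, T₁ = 73.72 K.
After:  T₂ = [12.20·0.47/(4σ)]^(1/4) = 70.91 K.
ΔT = T₂ − T₁ = -2.808 K.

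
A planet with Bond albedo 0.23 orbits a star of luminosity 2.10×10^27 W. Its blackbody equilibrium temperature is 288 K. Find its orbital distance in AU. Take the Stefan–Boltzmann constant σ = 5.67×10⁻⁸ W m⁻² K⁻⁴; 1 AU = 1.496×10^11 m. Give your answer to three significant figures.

1.92 AU

Energy balance gives S = 4σT⁴/(1−α) = 2026 W m⁻².
S = L/(4πd²) → d = √(L/4πS) = √(2.10×10^27/(4π·2026)) = 2.872×10^11 m = 1.920 AU.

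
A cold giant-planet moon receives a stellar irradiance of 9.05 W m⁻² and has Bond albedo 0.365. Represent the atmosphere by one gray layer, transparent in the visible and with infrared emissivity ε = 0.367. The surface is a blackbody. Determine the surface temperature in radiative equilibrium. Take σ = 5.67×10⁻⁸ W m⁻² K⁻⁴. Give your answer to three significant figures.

The planet radiates to space at T_e = [S(1−α)/(4σ)]^(1/4) = 70.95 K.
For a single slab of emissivity ε, T_s⁴ = 2T_e⁴/(2−ε); thus T_s = 70.95·(1.225)^(1/4) = 74.64 K.

74.6 kelvin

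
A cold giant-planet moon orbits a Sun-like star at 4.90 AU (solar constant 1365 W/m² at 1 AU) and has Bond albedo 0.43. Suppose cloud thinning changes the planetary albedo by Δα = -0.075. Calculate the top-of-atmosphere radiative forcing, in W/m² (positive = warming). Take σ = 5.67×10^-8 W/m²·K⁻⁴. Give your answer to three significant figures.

Flux at the orbit: S = 1365/(4.90)² = 56.85 W/m².
ΔF = −(S/4)Δα = −(56.85/4)×(-0.075) = 1.066 W/m².

1.07 W/m²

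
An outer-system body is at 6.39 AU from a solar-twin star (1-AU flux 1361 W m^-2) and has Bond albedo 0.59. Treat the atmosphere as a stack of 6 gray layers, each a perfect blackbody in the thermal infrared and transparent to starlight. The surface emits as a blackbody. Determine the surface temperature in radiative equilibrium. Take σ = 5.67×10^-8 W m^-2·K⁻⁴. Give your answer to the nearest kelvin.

143 kelvin

By the inverse-square law, S = 1361/6.39² = 33.33 W m^-2.
OLR = S(1−α)/4 = 3.416 W m^-2; the top layer radiates at T_e = 88.10 K.
With N = 6 opaque layers, T_s = (N+1)^(1/4)·T_e = 7^(1/4)·88.10 = 143.3 K.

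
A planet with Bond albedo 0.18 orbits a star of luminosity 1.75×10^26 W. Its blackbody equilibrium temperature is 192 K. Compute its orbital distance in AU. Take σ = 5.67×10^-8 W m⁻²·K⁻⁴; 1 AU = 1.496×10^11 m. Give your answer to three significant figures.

Energy balance gives S = 4σT⁴/(1−α) = 375.9 W m⁻².
S = L/(4πd²) → d = √(L/4πS) = √(1.75×10^26/(4π·375.9)) = 1.925×10^11 m = 1.287 AU.

1.29 AU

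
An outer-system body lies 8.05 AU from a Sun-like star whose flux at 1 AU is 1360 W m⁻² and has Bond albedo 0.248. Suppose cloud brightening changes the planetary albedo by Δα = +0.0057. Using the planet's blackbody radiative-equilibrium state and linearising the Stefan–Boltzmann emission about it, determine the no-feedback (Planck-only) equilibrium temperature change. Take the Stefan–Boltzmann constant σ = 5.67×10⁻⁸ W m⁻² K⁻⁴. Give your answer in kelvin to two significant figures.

By the inverse-square law, S = 1360/8.05² = 20.99 W m⁻².
The baseline emission temperature is T_e = 91.33 K.
TOA radiative forcing: ΔF = −S·Δα/4 = −20.99·(+0.0057)/4 = -0.02991 W m⁻².
The Planck feedback parameter is 4σT_e³ = 0.1728 W m⁻²/K.
So ΔT₀ = -0.02991/0.1728 = -0.173 K.

-0.17 kelvin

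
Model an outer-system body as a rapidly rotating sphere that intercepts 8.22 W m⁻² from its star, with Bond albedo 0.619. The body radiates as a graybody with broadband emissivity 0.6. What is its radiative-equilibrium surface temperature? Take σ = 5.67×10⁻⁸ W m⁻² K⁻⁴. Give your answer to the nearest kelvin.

Averaging over the sphere, the absorbed flux is S(1−α)/4 = 0.7830 W m⁻².
Radiative balance εσT⁴ = 0.7830 gives T = [0.7830/(0.6·σ)]^(1/4) = 69.26 K.

69 K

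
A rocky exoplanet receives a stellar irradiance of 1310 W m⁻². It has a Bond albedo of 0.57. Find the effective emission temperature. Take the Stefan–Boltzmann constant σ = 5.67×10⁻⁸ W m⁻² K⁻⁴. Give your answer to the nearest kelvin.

223 K

Absorbed flux (global mean): S(1−α)/4 = 1310·0.43/4 = 140.8 W m⁻².
Balancing against σT⁴: T = (140.8/5.67×10⁻⁸)^(1/4) = 223.2 K.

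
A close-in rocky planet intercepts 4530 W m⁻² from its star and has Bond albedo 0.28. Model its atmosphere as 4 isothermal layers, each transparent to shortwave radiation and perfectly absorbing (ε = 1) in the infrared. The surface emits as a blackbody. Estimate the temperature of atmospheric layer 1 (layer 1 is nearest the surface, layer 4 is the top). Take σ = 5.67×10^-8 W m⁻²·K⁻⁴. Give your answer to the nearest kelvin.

490 K

OLR = S(1−α)/4 = 815.4 W m⁻²; the top layer radiates at T_e = 346.3 K.
Each opaque layer satisfies 2T_j⁴ = T_{j−1}⁴ + T_{j+1}⁴, giving T_k⁴ = (N+1−k)T_e⁴.
T_1 = (4)^(1/4)·346.3 = 489.7 K.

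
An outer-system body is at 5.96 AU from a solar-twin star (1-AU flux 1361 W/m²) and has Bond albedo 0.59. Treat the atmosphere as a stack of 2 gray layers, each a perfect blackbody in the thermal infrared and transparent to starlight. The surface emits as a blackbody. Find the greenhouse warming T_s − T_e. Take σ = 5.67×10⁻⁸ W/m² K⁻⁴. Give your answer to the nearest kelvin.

Flux at the orbit: S = 1361/(5.96)² = 38.31 W/m².
The effective emission temperature is T_e = [S(1−α)/(4σ)]^¼ = 91.23 K.
T_s = (N+1)^(1/4)·T_e = 120.1 K.
So the greenhouse effect raises the surface by 120.1 − 91.23 = 28.83 K.

29 kelvin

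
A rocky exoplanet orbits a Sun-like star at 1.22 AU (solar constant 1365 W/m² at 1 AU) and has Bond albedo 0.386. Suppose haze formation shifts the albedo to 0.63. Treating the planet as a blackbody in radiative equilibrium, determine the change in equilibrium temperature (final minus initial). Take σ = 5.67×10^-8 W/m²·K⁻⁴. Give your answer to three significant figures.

Irradiance scales as 1/d², so S = 1365 W/m² × (1/1.22)² = 917.1 W/m².
With α = 0.386, T₁ = 223.2 K.
Final:   T₂ = [S(1−0.63)/(4σ)]^(1/4) = 196.7 K.
Change: 196.7 − 223.2 = -26.55 K.

-26.5 kelvin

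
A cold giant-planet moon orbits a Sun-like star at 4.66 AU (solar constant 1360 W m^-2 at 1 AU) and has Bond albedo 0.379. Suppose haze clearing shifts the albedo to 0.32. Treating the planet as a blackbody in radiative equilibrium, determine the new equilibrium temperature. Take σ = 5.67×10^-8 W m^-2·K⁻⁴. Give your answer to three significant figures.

By the inverse-square law, S = 1360/4.66² = 62.63 W m^-2.
With the new albedo, S(1−α₂)/4 = 10.65 W m^-2, so T₂ = 117.1 K.

117 K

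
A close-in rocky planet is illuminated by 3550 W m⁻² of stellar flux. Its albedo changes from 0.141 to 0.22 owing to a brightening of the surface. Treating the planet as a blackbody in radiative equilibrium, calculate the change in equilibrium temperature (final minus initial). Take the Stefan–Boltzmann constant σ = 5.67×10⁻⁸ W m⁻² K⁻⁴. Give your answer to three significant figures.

-8.11 K

With α = 0.141, T₁ = 340.5 K.
After:  T₂ = [3550·0.78/(4σ)]^(1/4) = 332.4 K.
Change: 332.4 − 340.5 = -8.115 K.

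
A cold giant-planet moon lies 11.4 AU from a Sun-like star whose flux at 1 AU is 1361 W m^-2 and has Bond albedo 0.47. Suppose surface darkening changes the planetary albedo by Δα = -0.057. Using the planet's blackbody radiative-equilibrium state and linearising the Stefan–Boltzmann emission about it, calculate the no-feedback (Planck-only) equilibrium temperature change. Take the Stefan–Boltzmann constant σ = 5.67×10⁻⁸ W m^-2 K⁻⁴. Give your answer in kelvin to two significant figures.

1.9 kelvin

By the inverse-square law, S = 1361/11.4² = 10.47 W m^-2.
Reference equilibrium: T_e = [S(1−α)/(4σ)]^(1/4) = 70.33 K.
ΔF = −(S/4)Δα = −(10.47/4)×(-0.057) = 0.1492 W m^-2.
Linearising σT⁴ gives d(σT⁴)/dT = 4σT_e³ = 0.07891 W m^-2 per K.
Hence the no-feedback warming is ΔF/(4σT_e³) = 1.89 K.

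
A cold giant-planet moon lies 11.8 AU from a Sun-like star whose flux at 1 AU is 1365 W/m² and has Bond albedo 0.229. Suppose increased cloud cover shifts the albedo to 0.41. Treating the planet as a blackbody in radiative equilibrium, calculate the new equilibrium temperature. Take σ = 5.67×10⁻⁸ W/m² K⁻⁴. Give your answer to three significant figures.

By the inverse-square law, S = 1365/11.8² = 9.803 W/m².
With the new albedo, S(1−α₂)/4 = 1.446 W/m², so T₂ = 71.06 K.

71.1 K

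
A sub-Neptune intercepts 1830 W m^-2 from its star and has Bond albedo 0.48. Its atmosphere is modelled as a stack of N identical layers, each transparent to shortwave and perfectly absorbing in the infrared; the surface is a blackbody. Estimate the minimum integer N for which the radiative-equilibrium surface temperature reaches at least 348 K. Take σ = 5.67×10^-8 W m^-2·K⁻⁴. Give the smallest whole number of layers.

Top-of-atmosphere balance: σT_e⁴ = S(1−α)/4 = 237.9 W m^-2 → T_e = 254.5 K.
Since T_s⁴ = (N+1)T_e⁴, we need N ≥ (T_s/T_e)⁴ − 1 = 2.495.
Rounding up, N = 3.

3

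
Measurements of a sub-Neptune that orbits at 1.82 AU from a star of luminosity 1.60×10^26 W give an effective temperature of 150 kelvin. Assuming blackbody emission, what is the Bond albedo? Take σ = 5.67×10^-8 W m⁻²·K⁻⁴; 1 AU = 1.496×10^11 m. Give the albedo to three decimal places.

0.331

d = 1.82 × 1.496×10^11 m = 2.723×10^11 m.
Flux at the orbit: S = L/(4πd²) = 1.60×10^26/(4π·(2.72×10^11)²) = 171.8 W m⁻².
Rearranging the radiative balance, α = 1 − 4σT⁴/S.
4σT⁴ = 4·5.67×10⁻⁸·(150)⁴ = 114.8 W m⁻².
Hence α = 1 − 114.8/171.8 = 0.3315.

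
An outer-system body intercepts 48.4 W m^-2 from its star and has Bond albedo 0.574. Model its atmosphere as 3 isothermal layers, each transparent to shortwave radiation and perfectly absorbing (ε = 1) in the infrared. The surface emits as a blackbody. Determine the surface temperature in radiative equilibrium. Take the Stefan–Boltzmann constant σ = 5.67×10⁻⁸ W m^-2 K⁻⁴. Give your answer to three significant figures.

138 K

The effective emission temperature is T_e = [S(1−α)/(4σ)]^¼ = 97.65 K.
For an N-layer opaque stack, T_s⁴ = (N+1)T_e⁴, hence T_s = (4)^(1/4)×97.65 K = 138.1 K.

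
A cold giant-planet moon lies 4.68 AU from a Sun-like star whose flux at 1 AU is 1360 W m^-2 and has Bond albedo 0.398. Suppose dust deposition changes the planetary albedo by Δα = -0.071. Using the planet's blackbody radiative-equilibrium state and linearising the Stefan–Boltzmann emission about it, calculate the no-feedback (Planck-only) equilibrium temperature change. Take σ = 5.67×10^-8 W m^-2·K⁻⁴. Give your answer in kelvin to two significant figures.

Irradiance scales as 1/d², so S = 1360 W m^-2 × (1/4.68)² = 62.09 W m^-2.
The baseline emission temperature is T_e = 113.3 K.
TOA radiative forcing: ΔF = −S·Δα/4 = −62.09·(-0.071)/4 = 1.102 W m^-2.
Linearising σT⁴ gives d(σT⁴)/dT = 4σT_e³ = 0.3299 W m^-2 per K.
ΔT₀ = ΔF/λ_P = 1.102/0.3299 = 3.34 K.

3.3 K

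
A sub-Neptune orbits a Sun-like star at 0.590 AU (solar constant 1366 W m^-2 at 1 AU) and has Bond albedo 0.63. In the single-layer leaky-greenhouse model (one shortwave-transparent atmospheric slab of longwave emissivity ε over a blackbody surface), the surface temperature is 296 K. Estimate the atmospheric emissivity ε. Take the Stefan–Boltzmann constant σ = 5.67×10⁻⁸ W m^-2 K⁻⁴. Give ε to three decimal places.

0.332

Flux at the orbit: S = 1366/(0.590)² = 3924 W m^-2.
TOA balance gives T_e = 282.9 K.
Inverting T_s⁴ = 2T_e⁴/(2−ε): (T_e/T_s)⁴ = 0.8339, so ε = 2(1 − 0.8339) = 0.3321.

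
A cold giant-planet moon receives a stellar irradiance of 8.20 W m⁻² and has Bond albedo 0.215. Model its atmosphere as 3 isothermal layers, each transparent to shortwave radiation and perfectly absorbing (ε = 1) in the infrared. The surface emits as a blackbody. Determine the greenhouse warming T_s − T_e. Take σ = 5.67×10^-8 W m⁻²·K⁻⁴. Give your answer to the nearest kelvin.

OLR = S(1−α)/4 = 1.609 W m⁻²; the top layer radiates at T_e = 72.99 K.
T_s = (N+1)^(1/4)·T_e = 103.2 K.
Warming: T_s − T_e = 30.23 K.

30 K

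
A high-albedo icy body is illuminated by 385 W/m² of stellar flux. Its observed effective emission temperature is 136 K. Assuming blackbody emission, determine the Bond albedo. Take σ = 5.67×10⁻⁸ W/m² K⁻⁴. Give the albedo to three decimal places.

Energy balance: S(1−α)/4 = σT⁴, so 1−α = 4σT⁴/S.
4σT⁴ = 4·5.67×10⁻⁸·(136)⁴ = 77.59 W/m².
1−α = 77.59/385.0 = 0.2015, so α = 0.7985.

0.798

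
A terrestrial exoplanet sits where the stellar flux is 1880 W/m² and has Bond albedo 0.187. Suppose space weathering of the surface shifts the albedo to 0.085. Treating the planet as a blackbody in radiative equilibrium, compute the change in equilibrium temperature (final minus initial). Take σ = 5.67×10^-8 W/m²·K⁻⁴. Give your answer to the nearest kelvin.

Before: T₁ = [1880·0.813/(4σ)]^(1/4) = 286.5 K.
Final:   T₂ = [S(1−0.085)/(4σ)]^(1/4) = 295.1 K.
Change: 295.1 − 286.5 = 8.592 K.

9 K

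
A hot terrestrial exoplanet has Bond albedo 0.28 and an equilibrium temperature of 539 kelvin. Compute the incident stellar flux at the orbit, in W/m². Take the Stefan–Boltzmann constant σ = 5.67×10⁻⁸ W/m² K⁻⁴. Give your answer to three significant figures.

26600 W/m²

From S(1−α)/4 = σT⁴: S = 4σT⁴/(1−α).
The emitted flux is σT⁴ = 4786 W/m².
S = 4·4786/0.72 = 26590 W/m².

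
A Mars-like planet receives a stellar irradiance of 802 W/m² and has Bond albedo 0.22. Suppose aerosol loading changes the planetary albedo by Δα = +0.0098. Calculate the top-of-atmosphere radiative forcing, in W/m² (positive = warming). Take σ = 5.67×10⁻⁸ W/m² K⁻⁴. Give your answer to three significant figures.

-1.96 W/m²

The change in absorbed flux is Δ[S(1−α)/4] = −SΔα/4 = -1.965 W/m².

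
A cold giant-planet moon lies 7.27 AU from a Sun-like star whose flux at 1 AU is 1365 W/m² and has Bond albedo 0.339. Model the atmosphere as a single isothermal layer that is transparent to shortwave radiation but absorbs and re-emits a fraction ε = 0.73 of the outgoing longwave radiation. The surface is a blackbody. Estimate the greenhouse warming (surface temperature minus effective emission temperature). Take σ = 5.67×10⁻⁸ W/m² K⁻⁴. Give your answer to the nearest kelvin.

11 K

Irradiance scales as 1/d², so S = 1365 W/m² × (1/7.27)² = 25.83 W/m².
At the top of the atmosphere, σT_e⁴ = S(1−α)/4 = 4.268 W/m², giving T_e = 93.14 K.
For a single slab of emissivity ε, T_s⁴ = 2T_e⁴/(2−ε); thus T_s = 93.14·(1.575)^(1/4) = 104.3 K.
T_s − T_e = 104.3 − 93.14 = 11.20 K.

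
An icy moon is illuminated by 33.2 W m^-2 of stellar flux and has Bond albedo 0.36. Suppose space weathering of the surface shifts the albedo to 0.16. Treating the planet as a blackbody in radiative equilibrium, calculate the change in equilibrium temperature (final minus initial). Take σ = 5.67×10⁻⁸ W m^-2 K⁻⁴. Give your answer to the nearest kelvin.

Initial: T₁ = [S(1−0.36)/(4σ)]^(1/4) = 98.38 K.
Final:   T₂ = [S(1−0.16)/(4σ)]^(1/4) = 105.3 K.
ΔT = T₂ − T₁ = 6.921 K.

7 K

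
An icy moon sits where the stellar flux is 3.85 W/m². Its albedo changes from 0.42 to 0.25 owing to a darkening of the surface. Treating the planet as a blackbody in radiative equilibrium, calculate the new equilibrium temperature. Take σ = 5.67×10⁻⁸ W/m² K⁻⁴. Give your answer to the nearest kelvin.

60 kelvin

New equilibrium: T₂ = [(1−0.25)·3.850/(4σ)]^(1/4) = 59.73 K.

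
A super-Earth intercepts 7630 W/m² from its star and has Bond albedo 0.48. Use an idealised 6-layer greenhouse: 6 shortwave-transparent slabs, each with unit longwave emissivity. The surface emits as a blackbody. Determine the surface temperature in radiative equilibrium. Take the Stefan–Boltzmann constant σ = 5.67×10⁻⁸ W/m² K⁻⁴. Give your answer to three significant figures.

592 kelvin

The effective emission temperature is T_e = [S(1−α)/(4σ)]^¼ = 363.7 K.
Layer-by-layer balance gives σT_s⁴ = (N+1)σT_e⁴, so T_s = 7^¼·363.7 = 591.6 K.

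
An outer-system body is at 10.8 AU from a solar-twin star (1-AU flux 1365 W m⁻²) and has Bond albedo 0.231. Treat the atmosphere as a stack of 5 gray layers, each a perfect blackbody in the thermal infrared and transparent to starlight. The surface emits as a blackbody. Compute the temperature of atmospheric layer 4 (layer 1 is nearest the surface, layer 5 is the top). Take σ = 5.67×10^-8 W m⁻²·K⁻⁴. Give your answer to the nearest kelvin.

Flux at the orbit: S = 1365/(10.8)² = 11.70 W m⁻².
Top-of-atmosphere balance: σT_e⁴ = S(1−α)/4 = 2.250 W m⁻² → T_e = 79.37 K.
In the N-layer model, layer k (counted from the surface) has T_k = (N+1−k)^(1/4)·T_e.
T_4 = (2)^(1/4)·79.37 = 94.38 K.

94 kelvin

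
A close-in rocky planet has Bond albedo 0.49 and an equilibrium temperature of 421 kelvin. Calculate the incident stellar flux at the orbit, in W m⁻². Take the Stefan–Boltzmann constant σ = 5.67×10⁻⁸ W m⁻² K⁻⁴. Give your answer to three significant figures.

14000 W m⁻²

From S(1−α)/4 = σT⁴: S = 4σT⁴/(1−α).
σT⁴ = 5.67×10⁻⁸·(421)⁴ = 1781 W m⁻².
S = 4·1781/0.51 = 13970 W m⁻².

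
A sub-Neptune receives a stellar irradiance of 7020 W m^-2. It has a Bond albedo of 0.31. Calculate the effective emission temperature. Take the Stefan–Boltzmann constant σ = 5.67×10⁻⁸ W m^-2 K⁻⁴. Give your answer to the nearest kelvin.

382 K

Absorbed flux (global mean): S(1−α)/4 = 7020·0.69/4 = 1211 W m^-2.
Set σT⁴ = 1211 → T = (1211/σ)^(1/4) = 382.3 K.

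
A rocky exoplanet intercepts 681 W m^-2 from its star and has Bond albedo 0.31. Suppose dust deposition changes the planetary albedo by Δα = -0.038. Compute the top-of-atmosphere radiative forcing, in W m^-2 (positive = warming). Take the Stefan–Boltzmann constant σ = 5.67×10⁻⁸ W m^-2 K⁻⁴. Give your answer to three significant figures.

ΔF = −(S/4)Δα = −(681.0/4)×(-0.038) = 6.470 W m^-2.

6.47 W m^-2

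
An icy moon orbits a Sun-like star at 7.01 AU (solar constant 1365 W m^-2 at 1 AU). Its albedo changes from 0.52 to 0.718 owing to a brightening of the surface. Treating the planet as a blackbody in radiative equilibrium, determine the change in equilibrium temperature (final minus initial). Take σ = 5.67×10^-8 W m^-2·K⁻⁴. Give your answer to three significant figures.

-10.9 kelvin

Flux at the orbit: S = 1365/(7.01)² = 27.78 W m^-2.
Initial: T₁ = [S(1−0.52)/(4σ)]^(1/4) = 87.56 K.
With α = 0.718, T₂ = 76.66 K.
ΔT = T₂ − T₁ = -10.90 K.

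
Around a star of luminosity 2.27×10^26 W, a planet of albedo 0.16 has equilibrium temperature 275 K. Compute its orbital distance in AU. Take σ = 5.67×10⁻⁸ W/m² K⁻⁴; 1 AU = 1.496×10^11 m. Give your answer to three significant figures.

Required flux: S = 4σT⁴/(1−α) = 1544 W/m².
From L = 4πd²S, d = √(2.27×10^26/(4π·1544)) = 1.082×10^11 m = 0.7230 AU.

0.723 AU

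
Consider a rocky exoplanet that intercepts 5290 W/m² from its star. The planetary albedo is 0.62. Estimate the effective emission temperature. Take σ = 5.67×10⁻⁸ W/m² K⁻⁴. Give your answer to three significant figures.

307 kelvin

Averaging over the sphere, the absorbed flux is S(1−α)/4 = 502.6 W/m².
Balancing against σT⁴: T = (502.6/5.67×10⁻⁸)^(1/4) = 306.8 K.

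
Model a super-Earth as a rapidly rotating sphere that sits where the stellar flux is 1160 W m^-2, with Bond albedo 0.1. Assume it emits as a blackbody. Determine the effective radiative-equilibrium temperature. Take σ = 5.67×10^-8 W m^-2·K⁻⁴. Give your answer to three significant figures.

The planet absorbs (1−α)S over its disc πR² and re-emits over 4πR², so the mean absorbed flux is (1−0.1)·1160/4 = 261.0 W m^-2.
In equilibrium σT⁴ equals this, so T = 260.5 K.

260 kelvin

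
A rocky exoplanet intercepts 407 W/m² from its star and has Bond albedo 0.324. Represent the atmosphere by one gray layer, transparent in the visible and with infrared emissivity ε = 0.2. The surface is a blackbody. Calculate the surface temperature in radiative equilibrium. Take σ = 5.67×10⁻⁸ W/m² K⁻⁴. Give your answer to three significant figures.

The planet radiates to space at T_e = [S(1−α)/(4σ)]^(1/4) = 186.6 K.
The surface balance (absorbed SW + ε·downward IR = σT_s⁴) with T_a⁴ = T_s⁴/2 reduces to T_s = T_e·[2/(2−ε)]^¼ = 191.6 K.

192 K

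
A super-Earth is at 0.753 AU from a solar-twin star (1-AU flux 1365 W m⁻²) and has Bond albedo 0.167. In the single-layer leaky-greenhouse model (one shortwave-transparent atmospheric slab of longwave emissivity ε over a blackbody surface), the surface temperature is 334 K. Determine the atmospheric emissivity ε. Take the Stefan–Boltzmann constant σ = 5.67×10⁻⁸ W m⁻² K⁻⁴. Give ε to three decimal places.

Flux at the orbit: S = 1365/(0.753)² = 2407 W m⁻².
TOA balance gives T_e = 306.6 K.
Since (2−ε)/2 = (T_e/T_s)⁴ = 0.7105, ε = 0.5790.

0.579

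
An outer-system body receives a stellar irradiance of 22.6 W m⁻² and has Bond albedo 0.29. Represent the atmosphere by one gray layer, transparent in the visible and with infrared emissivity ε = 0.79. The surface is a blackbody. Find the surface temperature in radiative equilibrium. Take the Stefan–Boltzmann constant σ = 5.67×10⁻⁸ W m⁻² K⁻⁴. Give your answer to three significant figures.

Effective emission temperature (TOA balance): σT_e⁴ = S(1−α)/4 = 4.011 W m⁻² → T_e = 91.71 K.
The surface balance (absorbed SW + ε·downward IR = σT_s⁴) with T_a⁴ = T_s⁴/2 reduces to T_s = T_e·[2/(2−ε)]^¼ = 104.0 K.

104 K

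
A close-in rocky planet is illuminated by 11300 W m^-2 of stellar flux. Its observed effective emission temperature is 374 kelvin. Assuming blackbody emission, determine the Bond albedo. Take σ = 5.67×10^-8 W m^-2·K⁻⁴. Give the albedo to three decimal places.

0.607

From σT⁴ = S(1−α)/4 we invert for α: 1−α = 4σT⁴/S.
4σT⁴ = 4·5.67×10⁻⁸·(374)⁴ = 4437 W m^-2.
1−α = 4437/11300 = 0.3927, so α = 0.6073.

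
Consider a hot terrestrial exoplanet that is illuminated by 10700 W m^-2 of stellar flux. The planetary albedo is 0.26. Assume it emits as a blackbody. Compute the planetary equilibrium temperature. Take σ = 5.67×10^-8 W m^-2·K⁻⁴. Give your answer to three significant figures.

The planet absorbs (1−α)S over its disc πR² and re-emits over 4πR², so the mean absorbed flux is (1−0.26)·10700/4 = 1980 W m^-2.
Balancing against σT⁴: T = (1980/5.67×10⁻⁸)^(1/4) = 432.3 K.

432 kelvin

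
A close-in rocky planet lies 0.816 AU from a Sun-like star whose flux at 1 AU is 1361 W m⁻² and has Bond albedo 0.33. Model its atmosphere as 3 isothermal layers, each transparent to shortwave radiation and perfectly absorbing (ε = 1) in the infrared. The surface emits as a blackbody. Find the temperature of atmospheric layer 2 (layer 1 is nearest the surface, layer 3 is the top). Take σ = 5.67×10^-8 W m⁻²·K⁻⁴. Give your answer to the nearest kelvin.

Flux at the orbit: S = 1361/(0.816)² = 2044 W m⁻².
The effective emission temperature is T_e = [S(1−α)/(4σ)]^¼ = 278.8 K.
The net upward flux σT_e⁴ is constant between every pair of levels, so T_k⁴ = (N+1−k)T_e⁴.
With k = 2: T_2 = (3+1−2)^¼·278.8 K = 331.5 K.

332 K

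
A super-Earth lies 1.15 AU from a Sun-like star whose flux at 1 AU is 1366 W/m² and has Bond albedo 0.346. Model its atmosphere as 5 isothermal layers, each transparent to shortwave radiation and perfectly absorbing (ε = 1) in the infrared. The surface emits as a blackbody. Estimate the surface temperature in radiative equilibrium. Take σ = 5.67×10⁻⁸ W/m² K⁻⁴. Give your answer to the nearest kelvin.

366 K

By the inverse-square law, S = 1366/1.15² = 1033 W/m².
Top-of-atmosphere balance: σT_e⁴ = S(1−α)/4 = 168.9 W/m² → T_e = 233.6 K.
With N = 5 opaque layers, T_s = (N+1)^(1/4)·T_e = 6^(1/4)·233.6 = 365.6 K.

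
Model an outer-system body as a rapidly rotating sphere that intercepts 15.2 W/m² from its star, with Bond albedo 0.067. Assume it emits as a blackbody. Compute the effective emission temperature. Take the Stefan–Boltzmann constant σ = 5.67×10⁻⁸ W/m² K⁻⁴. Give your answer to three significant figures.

88.9 K

Absorbed flux (global mean): S(1−α)/4 = 15.20·0.933/4 = 3.545 W/m².
Set σT⁴ = 3.545 → T = (3.545/σ)^(1/4) = 88.92 K.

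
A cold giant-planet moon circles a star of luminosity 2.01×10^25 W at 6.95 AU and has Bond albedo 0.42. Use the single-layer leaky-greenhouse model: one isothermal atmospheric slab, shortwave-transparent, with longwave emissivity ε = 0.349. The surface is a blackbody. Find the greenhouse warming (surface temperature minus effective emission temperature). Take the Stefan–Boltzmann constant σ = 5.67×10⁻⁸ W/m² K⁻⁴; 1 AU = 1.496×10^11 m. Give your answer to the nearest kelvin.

Orbital distance: d = 6.95 AU = 1.040×10^12 m.
Spreading L over a sphere of radius d: S = 2.01×10^25/(4π·1.04×10^12²) = 1.480 W/m².
At the top of the atmosphere, σT_e⁴ = S(1−α)/4 = 0.2145 W/m², giving T_e = 44.10 K.
The surface balance (absorbed SW + ε·downward IR = σT_s⁴) with T_a⁴ = T_s⁴/2 reduces to T_s = T_e·[2/(2−ε)]^¼ = 46.27 K.
The atmosphere warms the surface by 2.166 K.

2 K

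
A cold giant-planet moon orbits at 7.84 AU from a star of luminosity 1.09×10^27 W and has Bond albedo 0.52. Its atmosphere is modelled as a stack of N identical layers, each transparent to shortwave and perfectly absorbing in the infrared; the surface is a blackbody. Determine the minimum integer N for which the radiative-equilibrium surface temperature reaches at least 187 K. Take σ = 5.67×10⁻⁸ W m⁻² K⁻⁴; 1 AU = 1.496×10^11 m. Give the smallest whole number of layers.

d = 7.84 × 1.496×10^11 m = 1.173×10^12 m.
Spreading L over a sphere of radius d: S = 1.09×10^27/(4π·1.17×10^12²) = 63.06 W m⁻².
OLR = S(1−α)/4 = 7.567 W m⁻²; the top layer radiates at T_e = 107.5 K.
Since T_s⁴ = (N+1)T_e⁴, we need N ≥ (T_s/T_e)⁴ − 1 = 8.163.
So N ≥ 8.163; the smallest integer is N = 9.

9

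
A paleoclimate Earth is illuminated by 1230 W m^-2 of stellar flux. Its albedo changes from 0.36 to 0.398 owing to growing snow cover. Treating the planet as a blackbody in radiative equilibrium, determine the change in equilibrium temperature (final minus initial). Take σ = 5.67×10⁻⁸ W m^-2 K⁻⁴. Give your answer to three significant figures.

Initial: T₁ = [S(1−0.36)/(4σ)]^(1/4) = 242.7 K.
Final:   T₂ = [S(1−0.398)/(4σ)]^(1/4) = 239.0 K.
ΔT = T₂ − T₁ = -3.686 K.

-3.69 kelvin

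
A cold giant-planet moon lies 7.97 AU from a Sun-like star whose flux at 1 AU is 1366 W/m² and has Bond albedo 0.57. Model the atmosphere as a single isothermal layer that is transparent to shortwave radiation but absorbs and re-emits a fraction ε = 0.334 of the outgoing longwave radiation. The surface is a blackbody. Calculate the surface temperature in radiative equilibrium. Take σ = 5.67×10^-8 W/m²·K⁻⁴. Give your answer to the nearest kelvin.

Flux at the orbit: S = 1366/(7.97)² = 21.50 W/m².
Effective emission temperature (TOA balance): σT_e⁴ = S(1−α)/4 = 2.312 W/m² → T_e = 79.91 K.
For a single slab of emissivity ε, T_s⁴ = 2T_e⁴/(2−ε); thus T_s = 79.91·(1.2)^(1/4) = 83.64 K.

84 K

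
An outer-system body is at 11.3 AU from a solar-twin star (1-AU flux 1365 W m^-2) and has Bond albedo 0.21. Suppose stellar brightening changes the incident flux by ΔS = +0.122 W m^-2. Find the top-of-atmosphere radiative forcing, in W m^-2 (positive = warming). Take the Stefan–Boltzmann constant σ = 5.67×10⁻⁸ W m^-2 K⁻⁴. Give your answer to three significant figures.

0.0241 W m^-2

Irradiance scales as 1/d², so S = 1365 W m^-2 × (1/11.3)² = 10.69 W m^-2.
ΔF = Δ[S(1−α)]/4 = (1−0.21)·+0.122/4 = 0.02410 W m^-2.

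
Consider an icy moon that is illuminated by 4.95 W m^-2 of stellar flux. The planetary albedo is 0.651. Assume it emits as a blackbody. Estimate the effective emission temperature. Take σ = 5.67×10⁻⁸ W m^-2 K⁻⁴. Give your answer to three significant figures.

52.5 kelvin

Averaging over the sphere, the absorbed flux is S(1−α)/4 = 0.4319 W m^-2.
In equilibrium σT⁴ equals this, so T = 52.53 K.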